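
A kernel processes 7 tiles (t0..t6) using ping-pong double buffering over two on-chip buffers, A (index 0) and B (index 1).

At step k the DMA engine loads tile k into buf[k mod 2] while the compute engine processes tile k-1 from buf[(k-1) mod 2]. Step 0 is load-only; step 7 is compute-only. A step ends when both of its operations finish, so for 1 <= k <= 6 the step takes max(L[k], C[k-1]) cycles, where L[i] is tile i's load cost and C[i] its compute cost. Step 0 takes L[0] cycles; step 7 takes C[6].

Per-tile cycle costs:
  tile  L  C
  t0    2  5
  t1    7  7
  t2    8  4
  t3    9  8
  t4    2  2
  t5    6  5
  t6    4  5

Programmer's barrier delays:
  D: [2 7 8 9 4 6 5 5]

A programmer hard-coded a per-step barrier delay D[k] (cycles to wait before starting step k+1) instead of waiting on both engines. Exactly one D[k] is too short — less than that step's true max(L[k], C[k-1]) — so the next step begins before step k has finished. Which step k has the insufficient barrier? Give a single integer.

k=0 barrier L[0]=2→2c, D[0]=2 ok
k=1 barrier max(L[1]=7,C[0]=5)→7c, D[1]=7 ok
k=2 barrier max(L[2]=8,C[1]=7)→8c, D[2]=8 ok
k=3 barrier max(L[3]=9,C[2]=4)→9c, D[3]=9 ok
k=4 barrier max(L[4]=2,C[3]=8)→8c, D[4]=4 SHORT
k=5 barrier max(L[5]=6,C[4]=2)→6c, D[5]=6 ok
k=6 barrier max(L[6]=4,C[5]=5)→5c, D[6]=5 ok
k=7 barrier C[6]=5→5c, D[7]=5 ok

hazard at step 4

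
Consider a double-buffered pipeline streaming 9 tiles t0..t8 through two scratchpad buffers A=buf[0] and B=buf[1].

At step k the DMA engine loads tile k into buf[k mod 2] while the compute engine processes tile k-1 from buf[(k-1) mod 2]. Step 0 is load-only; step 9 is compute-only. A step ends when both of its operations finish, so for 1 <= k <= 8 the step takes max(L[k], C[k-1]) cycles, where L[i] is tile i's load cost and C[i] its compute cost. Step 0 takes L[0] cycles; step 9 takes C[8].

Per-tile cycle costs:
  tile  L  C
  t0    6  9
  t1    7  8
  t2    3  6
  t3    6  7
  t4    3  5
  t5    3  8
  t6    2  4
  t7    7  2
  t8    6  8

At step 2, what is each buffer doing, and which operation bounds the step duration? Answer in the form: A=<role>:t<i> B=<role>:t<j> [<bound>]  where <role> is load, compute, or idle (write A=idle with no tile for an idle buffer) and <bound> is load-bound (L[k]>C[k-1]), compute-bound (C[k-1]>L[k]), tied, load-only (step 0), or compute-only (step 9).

step 0: L[0]=6 → dur=6, Σ=6 | A=load:t0 B=idle [load-only]
step 1: L[1]=7 C[0]=9 → dur=9, Σ=15 | A=compute:t0 B=load:t1 [compute-bound]
step 2: L[2]=3 C[1]=8 → dur=8, Σ=23 | A=load:t2 B=compute:t1 [compute-bound]
step 3: L[3]=6 C[2]=6 → dur=6, Σ=29 | A=compute:t2 B=load:t3 [tied]
step 4: L[4]=3 C[3]=7 → dur=7, Σ=36 | A=load:t4 B=compute:t3 [compute-bound]
step 5: L[5]=3 C[4]=5 → dur=5, Σ=41 | A=compute:t4 B=load:t5 [compute-bound]
step 6: L[6]=2 C[5]=8 → dur=8, Σ=49 | A=load:t6 B=compute:t5 [compute-bound]
step 7: L[7]=7 C[6]=4 → dur=7, Σ=56 | A=compute:t6 B=load:t7 [load-bound]
step 8: L[8]=6 C[7]=2 → dur=6, Σ=62 | A=load:t8 B=compute:t7 [load-bound]
step 9: C[8]=8 → dur=8, Σ=70 | A=compute:t8 B=idle [compute-only]

step 2: A=load:t2 B=compute:t1 [compute-bound]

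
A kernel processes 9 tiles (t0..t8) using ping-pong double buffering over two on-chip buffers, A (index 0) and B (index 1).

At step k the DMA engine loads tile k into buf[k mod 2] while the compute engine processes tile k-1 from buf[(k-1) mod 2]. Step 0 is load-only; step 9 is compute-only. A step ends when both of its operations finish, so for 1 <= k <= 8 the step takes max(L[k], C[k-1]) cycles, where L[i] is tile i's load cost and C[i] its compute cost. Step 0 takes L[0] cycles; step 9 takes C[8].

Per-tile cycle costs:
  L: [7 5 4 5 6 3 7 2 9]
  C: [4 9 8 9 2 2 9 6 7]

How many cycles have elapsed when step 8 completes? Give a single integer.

end_cycle[8] = 66

  0. 7=7c; end=7; A:t0 B:-
  1. max(5,4)=5c; end=12; A:t0 B:t1
  2. max(4,9)=9c; end=21; A:t2 B:t1
  3. max(5,8)=8c; end=29; A:t2 B:t3
  4. max(6,9)=9c; end=38; A:t4 B:t3
  5. max(3,2)=3c; end=41; A:t4 B:t5
  6. max(7,2)=7c; end=48; A:t6 B:t5
  7. max(2,9)=9c; end=57; A:t6 B:t7
  8. max(9,6)=9c; end=66; A:t8 B:t7
  9. 7=7c; end=73; A:t8 B:t7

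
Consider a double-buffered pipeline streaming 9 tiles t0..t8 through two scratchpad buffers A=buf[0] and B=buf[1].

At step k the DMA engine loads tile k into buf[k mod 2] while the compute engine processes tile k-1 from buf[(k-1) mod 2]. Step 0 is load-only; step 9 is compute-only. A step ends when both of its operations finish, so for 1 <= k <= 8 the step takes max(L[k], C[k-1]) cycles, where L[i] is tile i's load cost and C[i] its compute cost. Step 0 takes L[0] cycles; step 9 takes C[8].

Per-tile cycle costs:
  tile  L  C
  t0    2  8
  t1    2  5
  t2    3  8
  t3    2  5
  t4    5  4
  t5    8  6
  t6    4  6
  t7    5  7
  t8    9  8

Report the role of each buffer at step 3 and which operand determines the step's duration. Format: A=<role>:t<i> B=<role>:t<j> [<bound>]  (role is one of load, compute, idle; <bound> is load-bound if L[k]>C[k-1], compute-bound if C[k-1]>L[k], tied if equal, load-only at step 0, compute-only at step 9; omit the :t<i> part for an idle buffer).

k=0 load=t0/2c comp=- wait=2 total=2
k=1 load=t1/2c comp=t0/8c wait=8 total=10
k=2 load=t2/3c comp=t1/5c wait=5 total=15
k=3 load=t3/2c comp=t2/8c wait=8 total=23
k=4 load=t4/5c comp=t3/5c wait=5 total=28
k=5 load=t5/8c comp=t4/4c wait=8 total=36
k=6 load=t6/4c comp=t5/6c wait=6 total=42
k=7 load=t7/5c comp=t6/6c wait=6 total=48
k=8 load=t8/9c comp=t7/7c wait=9 total=57
k=9 load=- comp=t8/8c wait=8 total=65

step 3: A=compute:t2 B=load:t3 [compute-bound]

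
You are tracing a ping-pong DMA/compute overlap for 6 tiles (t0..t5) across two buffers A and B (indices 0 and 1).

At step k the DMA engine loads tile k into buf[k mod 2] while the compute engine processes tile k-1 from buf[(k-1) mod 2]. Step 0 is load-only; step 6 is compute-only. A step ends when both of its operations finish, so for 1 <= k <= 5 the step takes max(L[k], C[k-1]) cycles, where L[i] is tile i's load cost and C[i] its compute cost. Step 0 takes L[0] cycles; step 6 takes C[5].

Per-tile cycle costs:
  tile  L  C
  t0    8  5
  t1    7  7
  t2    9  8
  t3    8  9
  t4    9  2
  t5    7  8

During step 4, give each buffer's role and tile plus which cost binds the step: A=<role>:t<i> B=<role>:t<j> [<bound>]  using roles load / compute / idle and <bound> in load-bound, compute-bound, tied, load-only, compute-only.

step 4: A=load:t4 B=compute:t3 [tied]

  0. 8=8c; end=8; A:t0 B:-
  1. max(7,5)=7c; end=15; A:t0 B:t1
  2. max(9,7)=9c; end=24; A:t2 B:t1
  3. max(8,8)=8c; end=32; A:t2 B:t3
  4. max(9,9)=9c; end=41; A:t4 B:t3
  5. max(7,2)=7c; end=48; A:t4 B:t5
  6. 8=8c; end=56; A:t4 B:t5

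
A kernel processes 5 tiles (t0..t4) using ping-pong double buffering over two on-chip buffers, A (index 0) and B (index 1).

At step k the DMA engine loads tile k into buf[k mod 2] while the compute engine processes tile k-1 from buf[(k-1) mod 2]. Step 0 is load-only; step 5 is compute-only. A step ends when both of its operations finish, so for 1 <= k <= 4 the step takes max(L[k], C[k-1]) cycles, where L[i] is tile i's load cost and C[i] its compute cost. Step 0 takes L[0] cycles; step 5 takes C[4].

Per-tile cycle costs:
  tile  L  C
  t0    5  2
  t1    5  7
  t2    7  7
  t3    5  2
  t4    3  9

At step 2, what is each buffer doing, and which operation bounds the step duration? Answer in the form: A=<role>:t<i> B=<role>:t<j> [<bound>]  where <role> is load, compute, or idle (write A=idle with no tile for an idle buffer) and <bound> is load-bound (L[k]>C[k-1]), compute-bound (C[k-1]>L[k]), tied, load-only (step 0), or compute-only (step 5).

step 0: L[0]=5 → dur=5, Σ=5 | A=load:t0 B=idle [load-only]
step 1: L[1]=5 C[0]=2 → dur=5, Σ=10 | A=compute:t0 B=load:t1 [load-bound]
step 2: L[2]=7 C[1]=7 → dur=7, Σ=17 | A=load:t2 B=compute:t1 [tied]
step 3: L[3]=5 C[2]=7 → dur=7, Σ=24 | A=compute:t2 B=load:t3 [compute-bound]
step 4: L[4]=3 C[3]=2 → dur=3, Σ=27 | A=load:t4 B=compute:t3 [load-bound]
step 5: C[4]=9 → dur=9, Σ=36 | A=compute:t4 B=idle [compute-only]

step 2: A=load:t2 B=compute:t1 [tied]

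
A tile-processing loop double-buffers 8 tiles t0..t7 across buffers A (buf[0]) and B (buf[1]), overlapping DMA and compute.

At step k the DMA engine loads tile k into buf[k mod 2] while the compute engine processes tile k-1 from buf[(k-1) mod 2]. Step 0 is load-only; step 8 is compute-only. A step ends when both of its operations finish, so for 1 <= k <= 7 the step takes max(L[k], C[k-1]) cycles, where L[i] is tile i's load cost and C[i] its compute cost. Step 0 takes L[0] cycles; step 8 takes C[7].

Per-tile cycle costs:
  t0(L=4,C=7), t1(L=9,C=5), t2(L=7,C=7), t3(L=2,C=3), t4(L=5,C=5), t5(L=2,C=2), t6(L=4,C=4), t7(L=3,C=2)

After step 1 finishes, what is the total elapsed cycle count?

k=0 load=t0/4c comp=- wait=4 total=4
k=1 load=t1/9c comp=t0/7c wait=9 total=13
k=2 load=t2/7c comp=t1/5c wait=7 total=20
k=3 load=t3/2c comp=t2/7c wait=7 total=27
k=4 load=t4/5c comp=t3/3c wait=5 total=32
k=5 load=t5/2c comp=t4/5c wait=5 total=37
k=6 load=t6/4c comp=t5/2c wait=4 total=41
k=7 load=t7/3c comp=t6/4c wait=4 total=45
k=8 load=- comp=t7/2c wait=2 total=47

end_cycle[1] = 13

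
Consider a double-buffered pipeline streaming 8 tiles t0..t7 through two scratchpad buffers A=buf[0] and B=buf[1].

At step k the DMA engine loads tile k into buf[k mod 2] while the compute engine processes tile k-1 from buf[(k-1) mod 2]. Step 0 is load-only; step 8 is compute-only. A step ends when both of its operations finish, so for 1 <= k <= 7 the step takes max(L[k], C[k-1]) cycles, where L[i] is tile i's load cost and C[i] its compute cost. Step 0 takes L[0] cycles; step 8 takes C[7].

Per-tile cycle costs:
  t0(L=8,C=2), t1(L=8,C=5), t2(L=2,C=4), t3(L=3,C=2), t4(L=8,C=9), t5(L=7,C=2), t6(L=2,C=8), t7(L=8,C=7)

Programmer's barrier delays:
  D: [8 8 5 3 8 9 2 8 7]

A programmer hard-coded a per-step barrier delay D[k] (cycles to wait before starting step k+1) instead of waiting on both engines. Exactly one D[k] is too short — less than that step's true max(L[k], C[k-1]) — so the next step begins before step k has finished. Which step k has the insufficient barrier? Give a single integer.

[0] required=L[0]=8=8 vs D=8 ok
[1] required=max(L[1]=8,C[0]=2)=8 vs D=8 ok
[2] required=max(L[2]=2,C[1]=5)=5 vs D=5 ok
[3] required=max(L[3]=3,C[2]=4)=4 vs D=3 SHORT
[4] required=max(L[4]=8,C[3]=2)=8 vs D=8 ok
[5] required=max(L[5]=7,C[4]=9)=9 vs D=9 ok
[6] required=max(L[6]=2,C[5]=2)=2 vs D=2 ok
[7] required=max(L[7]=8,C[6]=8)=8 vs D=8 ok
[8] required=C[7]=7=7 vs D=7 ok

hazard at step 3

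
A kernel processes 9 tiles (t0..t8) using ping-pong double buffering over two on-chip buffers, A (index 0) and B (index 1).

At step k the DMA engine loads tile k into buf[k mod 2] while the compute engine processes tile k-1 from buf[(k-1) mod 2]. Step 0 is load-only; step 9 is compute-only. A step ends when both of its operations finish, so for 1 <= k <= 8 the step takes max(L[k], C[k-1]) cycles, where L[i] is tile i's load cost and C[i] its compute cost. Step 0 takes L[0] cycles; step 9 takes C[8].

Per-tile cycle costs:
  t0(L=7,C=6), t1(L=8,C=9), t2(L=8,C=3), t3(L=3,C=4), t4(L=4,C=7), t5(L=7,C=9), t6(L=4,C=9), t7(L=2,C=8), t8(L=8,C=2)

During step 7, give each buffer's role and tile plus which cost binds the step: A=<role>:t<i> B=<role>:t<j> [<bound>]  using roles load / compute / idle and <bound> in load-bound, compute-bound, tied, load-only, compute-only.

step 7: A=compute:t6 B=load:t7 [compute-bound]

step 0: L[0]=7 → dur=7, Σ=7 | A=load:t0 B=idle [load-only]
step 1: L[1]=8 C[0]=6 → dur=8, Σ=15 | A=compute:t0 B=load:t1 [load-bound]
step 2: L[2]=8 C[1]=9 → dur=9, Σ=24 | A=load:t2 B=compute:t1 [compute-bound]
step 3: L[3]=3 C[2]=3 → dur=3, Σ=27 | A=compute:t2 B=load:t3 [tied]
step 4: L[4]=4 C[3]=4 → dur=4, Σ=31 | A=load:t4 B=compute:t3 [tied]
step 5: L[5]=7 C[4]=7 → dur=7, Σ=38 | A=compute:t4 B=load:t5 [tied]
step 6: L[6]=4 C[5]=9 → dur=9, Σ=47 | A=load:t6 B=compute:t5 [compute-bound]
step 7: L[7]=2 C[6]=9 → dur=9, Σ=56 | A=compute:t6 B=load:t7 [compute-bound]
step 8: L[8]=8 C[7]=8 → dur=8, Σ=64 | A=load:t8 B=compute:t7 [tied]
step 9: C[8]=2 → dur=2, Σ=66 | A=compute:t8 B=idle [compute-only]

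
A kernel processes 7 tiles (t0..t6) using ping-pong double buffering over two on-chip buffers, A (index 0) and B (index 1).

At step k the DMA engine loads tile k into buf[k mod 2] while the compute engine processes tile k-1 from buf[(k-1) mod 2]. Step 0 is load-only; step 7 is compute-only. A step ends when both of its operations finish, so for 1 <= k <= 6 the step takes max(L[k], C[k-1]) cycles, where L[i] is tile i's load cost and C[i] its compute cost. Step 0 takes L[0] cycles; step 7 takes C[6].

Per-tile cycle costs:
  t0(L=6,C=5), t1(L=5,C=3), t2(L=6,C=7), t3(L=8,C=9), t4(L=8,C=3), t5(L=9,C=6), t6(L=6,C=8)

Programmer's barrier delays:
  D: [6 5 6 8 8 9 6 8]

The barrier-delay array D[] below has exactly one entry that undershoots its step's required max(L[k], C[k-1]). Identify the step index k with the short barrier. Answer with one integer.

hazard at step 4

step 0: need L[0]=6 = 6; D[0]=6 ok
step 1: need max(L[1]=5,C[0]=5) = 5; D[1]=5 ok
step 2: need max(L[2]=6,C[1]=3) = 6; D[2]=6 ok
step 3: need max(L[3]=8,C[2]=7) = 8; D[3]=8 ok
step 4: need max(L[4]=8,C[3]=9) = 9; D[4]=8 SHORT
step 5: need max(L[5]=9,C[4]=3) = 9; D[5]=9 ok
step 6: need max(L[6]=6,C[5]=6) = 6; D[6]=6 ok
step 7: need C[6]=8 = 8; D[7]=8 ok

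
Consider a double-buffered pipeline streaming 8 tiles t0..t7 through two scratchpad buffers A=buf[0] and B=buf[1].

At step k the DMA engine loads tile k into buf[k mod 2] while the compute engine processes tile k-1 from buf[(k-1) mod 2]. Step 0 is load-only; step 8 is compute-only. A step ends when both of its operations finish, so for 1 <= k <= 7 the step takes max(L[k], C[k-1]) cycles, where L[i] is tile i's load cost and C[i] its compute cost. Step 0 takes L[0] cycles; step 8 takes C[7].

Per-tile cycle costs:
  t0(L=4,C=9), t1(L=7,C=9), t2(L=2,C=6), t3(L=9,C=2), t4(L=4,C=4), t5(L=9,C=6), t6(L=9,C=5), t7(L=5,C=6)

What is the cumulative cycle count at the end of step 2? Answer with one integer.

end_cycle[2] = 22

k=0 load=t0/4c comp=- wait=4 total=4
k=1 load=t1/7c comp=t0/9c wait=9 total=13
k=2 load=t2/2c comp=t1/9c wait=9 total=22
k=3 load=t3/9c comp=t2/6c wait=9 total=31
k=4 load=t4/4c comp=t3/2c wait=4 total=35
k=5 load=t5/9c comp=t4/4c wait=9 total=44
k=6 load=t6/9c comp=t5/6c wait=9 total=53
k=7 load=t7/5c comp=t6/5c wait=5 total=58
k=8 load=- comp=t7/6c wait=6 total=64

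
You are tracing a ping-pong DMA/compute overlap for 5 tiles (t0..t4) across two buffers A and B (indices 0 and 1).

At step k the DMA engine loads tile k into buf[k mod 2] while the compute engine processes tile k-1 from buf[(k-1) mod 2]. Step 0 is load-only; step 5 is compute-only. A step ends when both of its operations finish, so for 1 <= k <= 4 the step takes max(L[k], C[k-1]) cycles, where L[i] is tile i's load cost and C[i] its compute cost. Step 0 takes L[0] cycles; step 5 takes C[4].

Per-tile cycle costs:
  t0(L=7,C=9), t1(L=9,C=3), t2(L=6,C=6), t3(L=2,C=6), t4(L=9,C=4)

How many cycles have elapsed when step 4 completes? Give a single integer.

step 0: L[0]=7 → dur=7, Σ=7 | A=load:t0 B=idle [load-only]
step 1: L[1]=9 C[0]=9 → dur=9, Σ=16 | A=compute:t0 B=load:t1 [tied]
step 2: L[2]=6 C[1]=3 → dur=6, Σ=22 | A=load:t2 B=compute:t1 [load-bound]
step 3: L[3]=2 C[2]=6 → dur=6, Σ=28 | A=compute:t2 B=load:t3 [compute-bound]
step 4: L[4]=9 C[3]=6 → dur=9, Σ=37 | A=load:t4 B=compute:t3 [load-bound]
step 5: C[4]=4 → dur=4, Σ=41 | A=compute:t4 B=idle [compute-only]

end_cycle[4] = 37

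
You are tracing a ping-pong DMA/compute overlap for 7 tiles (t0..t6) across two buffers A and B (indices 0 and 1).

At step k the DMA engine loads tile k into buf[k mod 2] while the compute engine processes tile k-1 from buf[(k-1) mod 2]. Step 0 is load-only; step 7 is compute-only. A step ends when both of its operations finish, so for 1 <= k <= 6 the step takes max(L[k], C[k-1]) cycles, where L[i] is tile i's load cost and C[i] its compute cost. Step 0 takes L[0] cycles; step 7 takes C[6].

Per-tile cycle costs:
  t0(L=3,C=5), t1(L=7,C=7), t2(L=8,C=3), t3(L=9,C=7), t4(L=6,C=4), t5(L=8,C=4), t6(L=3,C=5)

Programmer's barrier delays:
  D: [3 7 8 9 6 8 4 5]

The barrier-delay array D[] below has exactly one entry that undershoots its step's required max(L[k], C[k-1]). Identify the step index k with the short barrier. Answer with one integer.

hazard at step 4

[0] required=L[0]=3=3 vs D=3 ok
[1] required=max(L[1]=7,C[0]=5)=7 vs D=7 ok
[2] required=max(L[2]=8,C[1]=7)=8 vs D=8 ok
[3] required=max(L[3]=9,C[2]=3)=9 vs D=9 ok
[4] required=max(L[4]=6,C[3]=7)=7 vs D=6 SHORT
[5] required=max(L[5]=8,C[4]=4)=8 vs D=8 ok
[6] required=max(L[6]=3,C[5]=4)=4 vs D=4 ok
[7] required=C[6]=5=5 vs D=5 ok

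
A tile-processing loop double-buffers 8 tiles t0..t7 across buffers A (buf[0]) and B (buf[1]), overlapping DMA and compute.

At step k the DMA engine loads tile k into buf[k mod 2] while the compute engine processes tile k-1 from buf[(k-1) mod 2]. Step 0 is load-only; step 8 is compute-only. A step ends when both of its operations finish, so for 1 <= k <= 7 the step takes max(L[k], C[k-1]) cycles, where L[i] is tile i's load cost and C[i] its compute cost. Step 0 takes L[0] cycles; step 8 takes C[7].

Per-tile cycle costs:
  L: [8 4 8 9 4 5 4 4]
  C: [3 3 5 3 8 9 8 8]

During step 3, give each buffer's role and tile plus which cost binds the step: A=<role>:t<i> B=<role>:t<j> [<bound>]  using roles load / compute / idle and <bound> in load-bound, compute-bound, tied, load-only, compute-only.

k=0 load=t0/8c comp=- wait=8 total=8
k=1 load=t1/4c comp=t0/3c wait=4 total=12
k=2 load=t2/8c comp=t1/3c wait=8 total=20
k=3 load=t3/9c comp=t2/5c wait=9 total=29
k=4 load=t4/4c comp=t3/3c wait=4 total=33
k=5 load=t5/5c comp=t4/8c wait=8 total=41
k=6 load=t6/4c comp=t5/9c wait=9 total=50
k=7 load=t7/4c comp=t6/8c wait=8 total=58
k=8 load=- comp=t7/8c wait=8 total=66

step 3: A=compute:t2 B=load:t3 [load-bound]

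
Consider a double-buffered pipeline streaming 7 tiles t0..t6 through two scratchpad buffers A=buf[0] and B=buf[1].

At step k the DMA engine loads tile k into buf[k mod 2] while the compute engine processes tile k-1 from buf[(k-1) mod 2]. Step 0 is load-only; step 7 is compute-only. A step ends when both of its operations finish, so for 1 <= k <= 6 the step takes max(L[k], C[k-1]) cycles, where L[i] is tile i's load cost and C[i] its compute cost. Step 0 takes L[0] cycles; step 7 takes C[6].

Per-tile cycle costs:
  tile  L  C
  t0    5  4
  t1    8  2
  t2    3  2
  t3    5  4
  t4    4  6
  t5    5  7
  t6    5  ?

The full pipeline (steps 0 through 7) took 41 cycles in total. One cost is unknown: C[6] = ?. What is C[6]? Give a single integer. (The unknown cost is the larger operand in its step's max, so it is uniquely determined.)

C[6] = 3

step 0 → dur = L[0]=5 = 5
step 1 → dur = max(L[1]=8, C[0]=4) = 8
step 2 → dur = max(L[2]=3, C[1]=2) = 3
step 3 → dur = max(L[3]=5, C[2]=2) = 5
step 4 → dur = max(L[4]=4, C[3]=4) = 4
step 5 → dur = max(L[5]=5, C[4]=6) = 6
step 6 → dur = max(L[6]=5, C[5]=7) = 7
step 7 → dur = C[6]=? = C[6]  (unknown; binding)
sum of known step durations = 38
dur[7] = total - known = 41 - 38 = 3
C[6] is the binding max in step 7, so C[6] = dur[7] = 3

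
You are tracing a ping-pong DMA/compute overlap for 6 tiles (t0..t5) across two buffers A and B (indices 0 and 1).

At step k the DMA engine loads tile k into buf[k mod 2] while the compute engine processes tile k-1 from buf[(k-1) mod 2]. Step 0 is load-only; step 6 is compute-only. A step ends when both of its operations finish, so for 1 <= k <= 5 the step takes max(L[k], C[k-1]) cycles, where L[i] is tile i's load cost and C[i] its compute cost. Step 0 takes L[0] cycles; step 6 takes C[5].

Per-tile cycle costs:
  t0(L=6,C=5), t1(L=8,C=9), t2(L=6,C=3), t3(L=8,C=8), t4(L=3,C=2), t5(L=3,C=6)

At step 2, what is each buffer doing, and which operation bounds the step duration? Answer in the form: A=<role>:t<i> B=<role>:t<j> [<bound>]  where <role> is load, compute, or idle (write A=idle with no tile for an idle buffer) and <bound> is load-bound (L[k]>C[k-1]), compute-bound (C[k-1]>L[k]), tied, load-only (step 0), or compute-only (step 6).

step 2: A=load:t2 B=compute:t1 [compute-bound]

step 0: L[0]=6 → dur=6, Σ=6 | A=load:t0 B=idle [load-only]
step 1: L[1]=8 C[0]=5 → dur=8, Σ=14 | A=compute:t0 B=load:t1 [load-bound]
step 2: L[2]=6 C[1]=9 → dur=9, Σ=23 | A=load:t2 B=compute:t1 [compute-bound]
step 3: L[3]=8 C[2]=3 → dur=8, Σ=31 | A=compute:t2 B=load:t3 [load-bound]
step 4: L[4]=3 C[3]=8 → dur=8, Σ=39 | A=load:t4 B=compute:t3 [compute-bound]
step 5: L[5]=3 C[4]=2 → dur=3, Σ=42 | A=compute:t4 B=load:t5 [load-bound]
step 6: C[5]=6 → dur=6, Σ=48 | A=idle B=compute:t5 [compute-only]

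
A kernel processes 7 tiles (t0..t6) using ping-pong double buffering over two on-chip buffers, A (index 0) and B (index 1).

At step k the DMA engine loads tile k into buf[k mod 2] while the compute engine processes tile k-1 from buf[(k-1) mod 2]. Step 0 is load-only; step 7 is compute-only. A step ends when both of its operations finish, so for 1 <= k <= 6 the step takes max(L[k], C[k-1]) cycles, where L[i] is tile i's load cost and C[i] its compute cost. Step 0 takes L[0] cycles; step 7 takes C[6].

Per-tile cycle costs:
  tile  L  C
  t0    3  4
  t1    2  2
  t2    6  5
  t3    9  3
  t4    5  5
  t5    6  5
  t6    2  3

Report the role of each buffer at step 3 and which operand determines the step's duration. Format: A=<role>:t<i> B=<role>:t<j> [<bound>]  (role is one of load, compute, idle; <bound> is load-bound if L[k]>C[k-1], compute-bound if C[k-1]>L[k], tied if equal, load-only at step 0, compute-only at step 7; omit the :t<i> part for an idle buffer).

step 3: A=compute:t2 B=load:t3 [load-bound]

  0. 3=3c; end=3; A:t0 B:-
  1. max(2,4)=4c; end=7; A:t0 B:t1
  2. max(6,2)=6c; end=13; A:t2 B:t1
  3. max(9,5)=9c; end=22; A:t2 B:t3
  4. max(5,3)=5c; end=27; A:t4 B:t3
  5. max(6,5)=6c; end=33; A:t4 B:t5
  6. max(2,5)=5c; end=38; A:t6 B:t5
  7. 3=3c; end=41; A:t6 B:t5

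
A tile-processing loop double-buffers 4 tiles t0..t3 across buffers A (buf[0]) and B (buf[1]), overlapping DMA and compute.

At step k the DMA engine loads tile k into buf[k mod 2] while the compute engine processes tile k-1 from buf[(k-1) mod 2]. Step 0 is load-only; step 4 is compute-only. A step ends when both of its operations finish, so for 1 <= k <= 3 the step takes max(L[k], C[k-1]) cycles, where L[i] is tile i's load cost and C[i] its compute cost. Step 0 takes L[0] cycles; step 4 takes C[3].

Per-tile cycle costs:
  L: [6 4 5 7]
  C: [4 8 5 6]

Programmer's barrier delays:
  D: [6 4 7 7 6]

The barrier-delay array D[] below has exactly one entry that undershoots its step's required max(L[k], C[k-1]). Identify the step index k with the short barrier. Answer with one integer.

hazard at step 2

step 0: need L[0]=6 = 6; D[0]=6 ok
step 1: need max(L[1]=4,C[0]=4) = 4; D[1]=4 ok
step 2: need max(L[2]=5,C[1]=8) = 8; D[2]=7 SHORT
step 3: need max(L[3]=7,C[2]=5) = 7; D[3]=7 ok
step 4: need C[3]=6 = 6; D[4]=6 ok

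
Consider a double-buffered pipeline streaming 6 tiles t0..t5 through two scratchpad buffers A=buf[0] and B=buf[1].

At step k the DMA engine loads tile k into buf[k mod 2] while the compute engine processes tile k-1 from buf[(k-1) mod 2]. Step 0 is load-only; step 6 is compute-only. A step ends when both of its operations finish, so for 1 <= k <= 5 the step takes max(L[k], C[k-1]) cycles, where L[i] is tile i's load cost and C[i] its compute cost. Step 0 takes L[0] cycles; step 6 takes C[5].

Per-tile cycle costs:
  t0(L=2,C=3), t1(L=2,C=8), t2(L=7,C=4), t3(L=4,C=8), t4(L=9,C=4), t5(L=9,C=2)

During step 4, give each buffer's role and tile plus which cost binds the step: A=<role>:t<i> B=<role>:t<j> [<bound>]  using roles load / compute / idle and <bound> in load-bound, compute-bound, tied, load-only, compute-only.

step 4: A=load:t4 B=compute:t3 [load-bound]

k=0 load=t0/2c comp=- wait=2 total=2
k=1 load=t1/2c comp=t0/3c wait=3 total=5
k=2 load=t2/7c comp=t1/8c wait=8 total=13
k=3 load=t3/4c comp=t2/4c wait=4 total=17
k=4 load=t4/9c comp=t3/8c wait=9 total=26
k=5 load=t5/9c comp=t4/4c wait=9 total=35
k=6 load=- comp=t5/2c wait=2 total=37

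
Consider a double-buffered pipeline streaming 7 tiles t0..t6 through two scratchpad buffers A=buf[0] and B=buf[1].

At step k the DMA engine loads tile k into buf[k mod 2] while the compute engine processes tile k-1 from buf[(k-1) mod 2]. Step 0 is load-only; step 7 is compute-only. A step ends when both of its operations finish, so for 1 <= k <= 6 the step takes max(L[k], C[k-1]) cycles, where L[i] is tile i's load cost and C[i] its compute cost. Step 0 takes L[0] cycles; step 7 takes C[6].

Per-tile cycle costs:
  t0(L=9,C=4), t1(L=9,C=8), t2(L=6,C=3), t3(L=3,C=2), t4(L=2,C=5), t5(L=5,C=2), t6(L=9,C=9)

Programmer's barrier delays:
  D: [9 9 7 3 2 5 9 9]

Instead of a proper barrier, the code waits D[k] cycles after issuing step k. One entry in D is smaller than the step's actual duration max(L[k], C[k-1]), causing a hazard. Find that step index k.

[0] required=L[0]=9=9 vs D=9 ok
[1] required=max(L[1]=9,C[0]=4)=9 vs D=9 ok
[2] required=max(L[2]=6,C[1]=8)=8 vs D=7 SHORT
[3] required=max(L[3]=3,C[2]=3)=3 vs D=3 ok
[4] required=max(L[4]=2,C[3]=2)=2 vs D=2 ok
[5] required=max(L[5]=5,C[4]=5)=5 vs D=5 ok
[6] required=max(L[6]=9,C[5]=2)=9 vs D=9 ok
[7] required=C[6]=9=9 vs D=9 ok

hazard at step 2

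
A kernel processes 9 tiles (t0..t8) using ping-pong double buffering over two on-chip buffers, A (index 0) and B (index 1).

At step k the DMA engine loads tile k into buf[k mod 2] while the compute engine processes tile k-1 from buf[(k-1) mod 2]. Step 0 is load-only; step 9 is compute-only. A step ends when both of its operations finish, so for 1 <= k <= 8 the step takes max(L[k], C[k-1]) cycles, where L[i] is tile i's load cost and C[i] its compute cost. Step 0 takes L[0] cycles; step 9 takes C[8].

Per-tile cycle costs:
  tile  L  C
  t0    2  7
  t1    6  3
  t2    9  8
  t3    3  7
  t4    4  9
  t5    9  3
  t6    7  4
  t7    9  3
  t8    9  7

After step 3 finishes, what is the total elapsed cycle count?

k=0 load=t0/2c comp=- wait=2 total=2
k=1 load=t1/6c comp=t0/7c wait=7 total=9
k=2 load=t2/9c comp=t1/3c wait=9 total=18
k=3 load=t3/3c comp=t2/8c wait=8 total=26
k=4 load=t4/4c comp=t3/7c wait=7 total=33
k=5 load=t5/9c comp=t4/9c wait=9 total=42
k=6 load=t6/7c comp=t5/3c wait=7 total=49
k=7 load=t7/9c comp=t6/4c wait=9 total=58
k=8 load=t8/9c comp=t7/3c wait=9 total=67
k=9 load=- comp=t8/7c wait=7 total=74

end_cycle[3] = 26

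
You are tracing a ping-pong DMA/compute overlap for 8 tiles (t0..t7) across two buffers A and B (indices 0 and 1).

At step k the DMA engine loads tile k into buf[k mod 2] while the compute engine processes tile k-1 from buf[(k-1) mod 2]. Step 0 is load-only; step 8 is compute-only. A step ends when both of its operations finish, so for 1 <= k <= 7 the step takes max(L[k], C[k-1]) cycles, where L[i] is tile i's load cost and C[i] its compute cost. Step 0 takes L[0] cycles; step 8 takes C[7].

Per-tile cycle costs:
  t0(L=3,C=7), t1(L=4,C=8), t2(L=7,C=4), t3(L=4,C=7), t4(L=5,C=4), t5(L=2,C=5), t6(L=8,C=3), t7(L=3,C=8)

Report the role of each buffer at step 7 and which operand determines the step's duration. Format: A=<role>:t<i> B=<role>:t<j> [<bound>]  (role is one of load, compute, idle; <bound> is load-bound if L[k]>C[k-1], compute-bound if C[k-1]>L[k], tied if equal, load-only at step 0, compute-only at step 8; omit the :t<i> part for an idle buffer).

  0. 3=3c; end=3; A:t0 B:-
  1. max(4,7)=7c; end=10; A:t0 B:t1
  2. max(7,8)=8c; end=18; A:t2 B:t1
  3. max(4,4)=4c; end=22; A:t2 B:t3
  4. max(5,7)=7c; end=29; A:t4 B:t3
  5. max(2,4)=4c; end=33; A:t4 B:t5
  6. max(8,5)=8c; end=41; A:t6 B:t5
  7. max(3,3)=3c; end=44; A:t6 B:t7
  8. 8=8c; end=52; A:t6 B:t7

step 7: A=compute:t6 B=load:t7 [tied]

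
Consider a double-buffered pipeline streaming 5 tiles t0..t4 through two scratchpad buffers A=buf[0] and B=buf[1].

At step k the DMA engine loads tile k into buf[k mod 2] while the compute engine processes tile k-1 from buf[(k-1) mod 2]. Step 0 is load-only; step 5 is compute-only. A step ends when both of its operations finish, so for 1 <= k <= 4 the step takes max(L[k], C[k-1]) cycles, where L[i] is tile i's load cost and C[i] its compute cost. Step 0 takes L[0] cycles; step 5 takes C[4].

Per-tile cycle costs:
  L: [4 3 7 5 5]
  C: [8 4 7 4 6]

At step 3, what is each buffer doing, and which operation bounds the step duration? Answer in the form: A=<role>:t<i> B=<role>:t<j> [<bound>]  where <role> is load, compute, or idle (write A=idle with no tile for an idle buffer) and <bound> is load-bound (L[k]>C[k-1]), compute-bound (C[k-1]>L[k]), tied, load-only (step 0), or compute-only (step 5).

step 3: A=compute:t2 B=load:t3 [compute-bound]

[0] DMA t0→A (4c) ∥ CU idle ⇒ 4c, clock 4
[1] DMA t1→B (3c) ∥ CU A:t0 (8c) ⇒ 8c, clock 12
[2] DMA t2→A (7c) ∥ CU B:t1 (4c) ⇒ 7c, clock 19
[3] DMA t3→B (5c) ∥ CU A:t2 (7c) ⇒ 7c, clock 26
[4] DMA t4→A (5c) ∥ CU B:t3 (4c) ⇒ 5c, clock 31
[5] DMA idle ∥ CU A:t4 (6c) ⇒ 6c, clock 37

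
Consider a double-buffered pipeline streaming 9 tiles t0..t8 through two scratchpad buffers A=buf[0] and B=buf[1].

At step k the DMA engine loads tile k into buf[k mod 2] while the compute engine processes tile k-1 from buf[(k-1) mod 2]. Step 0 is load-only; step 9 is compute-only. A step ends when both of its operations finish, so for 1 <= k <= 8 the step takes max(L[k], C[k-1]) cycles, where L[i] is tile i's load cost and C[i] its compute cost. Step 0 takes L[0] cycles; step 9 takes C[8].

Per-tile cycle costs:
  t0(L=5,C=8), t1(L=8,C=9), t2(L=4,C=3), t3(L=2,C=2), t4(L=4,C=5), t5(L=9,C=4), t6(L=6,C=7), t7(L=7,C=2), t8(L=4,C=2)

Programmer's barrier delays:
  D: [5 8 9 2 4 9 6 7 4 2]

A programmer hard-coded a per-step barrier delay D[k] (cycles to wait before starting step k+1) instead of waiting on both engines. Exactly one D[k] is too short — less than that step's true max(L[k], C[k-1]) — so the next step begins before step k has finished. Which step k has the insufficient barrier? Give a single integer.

[0] required=L[0]=5=5 vs D=5 ok
[1] required=max(L[1]=8,C[0]=8)=8 vs D=8 ok
[2] required=max(L[2]=4,C[1]=9)=9 vs D=9 ok
[3] required=max(L[3]=2,C[2]=3)=3 vs D=2 SHORT
[4] required=max(L[4]=4,C[3]=2)=4 vs D=4 ok
[5] required=max(L[5]=9,C[4]=5)=9 vs D=9 ok
[6] required=max(L[6]=6,C[5]=4)=6 vs D=6 ok
[7] required=max(L[7]=7,C[6]=7)=7 vs D=7 ok
[8] required=max(L[8]=4,C[7]=2)=4 vs D=4 ok
[9] required=C[8]=2=2 vs D=2 ok

hazard at step 3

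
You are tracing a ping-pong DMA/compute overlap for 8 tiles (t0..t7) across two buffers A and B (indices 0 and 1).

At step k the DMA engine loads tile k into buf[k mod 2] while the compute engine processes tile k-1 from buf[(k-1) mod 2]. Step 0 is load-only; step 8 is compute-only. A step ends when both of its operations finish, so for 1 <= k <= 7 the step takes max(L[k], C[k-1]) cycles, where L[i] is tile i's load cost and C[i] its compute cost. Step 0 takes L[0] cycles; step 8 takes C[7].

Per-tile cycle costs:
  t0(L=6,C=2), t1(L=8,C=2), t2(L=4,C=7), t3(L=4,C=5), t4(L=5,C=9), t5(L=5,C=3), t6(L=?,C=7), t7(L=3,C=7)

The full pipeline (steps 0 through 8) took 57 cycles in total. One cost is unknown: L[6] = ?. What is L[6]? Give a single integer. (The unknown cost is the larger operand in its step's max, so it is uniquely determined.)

L[6] = 4

step 0 = dur = L[0]=6 = 6
step 1 = dur = max(L[1]=8, C[0]=2) = 8
step 2 = dur = max(L[2]=4, C[1]=2) = 4
step 3 = dur = max(L[3]=4, C[2]=7) = 7
step 4 = dur = max(L[4]=5, C[3]=5) = 5
step 5 = dur = max(L[5]=5, C[4]=9) = 9
step 6 = dur = max(L[6]=?, C[5]=3) = L[6]  (unknown; binding)
step 7 = dur = max(L[7]=3, C[6]=7) = 7
step 8 = dur = C[7]=7 = 7
sum of known step durations = 53
dur[6] = total - known = 57 - 53 = 4
L[6] is the binding max in step 6, so L[6] = dur[6] = 4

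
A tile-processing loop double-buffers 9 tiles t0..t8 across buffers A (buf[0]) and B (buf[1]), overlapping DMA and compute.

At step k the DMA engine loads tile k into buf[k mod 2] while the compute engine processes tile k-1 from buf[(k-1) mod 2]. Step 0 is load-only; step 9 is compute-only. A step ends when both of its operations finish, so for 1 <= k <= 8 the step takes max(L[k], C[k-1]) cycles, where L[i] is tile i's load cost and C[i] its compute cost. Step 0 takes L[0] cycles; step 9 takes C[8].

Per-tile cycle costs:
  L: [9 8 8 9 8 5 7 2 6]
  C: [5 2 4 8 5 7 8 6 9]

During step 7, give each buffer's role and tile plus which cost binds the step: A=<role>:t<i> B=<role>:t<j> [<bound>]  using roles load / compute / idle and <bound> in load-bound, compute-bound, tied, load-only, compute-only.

step 7: A=compute:t6 B=load:t7 [compute-bound]

[0] DMA t0→A (9c) ∥ CU idle ⇒ 9c, clock 9
[1] DMA t1→B (8c) ∥ CU A:t0 (5c) ⇒ 8c, clock 17
[2] DMA t2→A (8c) ∥ CU B:t1 (2c) ⇒ 8c, clock 25
[3] DMA t3→B (9c) ∥ CU A:t2 (4c) ⇒ 9c, clock 34
[4] DMA t4→A (8c) ∥ CU B:t3 (8c) ⇒ 8c, clock 42
[5] DMA t5→B (5c) ∥ CU A:t4 (5c) ⇒ 5c, clock 47
[6] DMA t6→A (7c) ∥ CU B:t5 (7c) ⇒ 7c, clock 54
[7] DMA t7→B (2c) ∥ CU A:t6 (8c) ⇒ 8c, clock 62
[8] DMA t8→A (6c) ∥ CU B:t7 (6c) ⇒ 6c, clock 68
[9] DMA idle ∥ CU A:t8 (9c) ⇒ 9c, clock 77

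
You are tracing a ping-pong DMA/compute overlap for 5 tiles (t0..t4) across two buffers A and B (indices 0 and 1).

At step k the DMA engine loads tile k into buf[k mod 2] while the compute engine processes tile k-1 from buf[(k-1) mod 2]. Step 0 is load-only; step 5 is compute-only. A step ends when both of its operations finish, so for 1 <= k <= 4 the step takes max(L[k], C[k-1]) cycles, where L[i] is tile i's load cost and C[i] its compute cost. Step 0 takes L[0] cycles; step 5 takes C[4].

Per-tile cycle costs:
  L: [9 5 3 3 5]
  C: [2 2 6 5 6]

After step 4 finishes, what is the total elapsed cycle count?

k=0 load=t0/9c comp=- wait=9 total=9
k=1 load=t1/5c comp=t0/2c wait=5 total=14
k=2 load=t2/3c comp=t1/2c wait=3 total=17
k=3 load=t3/3c comp=t2/6c wait=6 total=23
k=4 load=t4/5c comp=t3/5c wait=5 total=28
k=5 load=- comp=t4/6c wait=6 total=34

end_cycle[4] = 28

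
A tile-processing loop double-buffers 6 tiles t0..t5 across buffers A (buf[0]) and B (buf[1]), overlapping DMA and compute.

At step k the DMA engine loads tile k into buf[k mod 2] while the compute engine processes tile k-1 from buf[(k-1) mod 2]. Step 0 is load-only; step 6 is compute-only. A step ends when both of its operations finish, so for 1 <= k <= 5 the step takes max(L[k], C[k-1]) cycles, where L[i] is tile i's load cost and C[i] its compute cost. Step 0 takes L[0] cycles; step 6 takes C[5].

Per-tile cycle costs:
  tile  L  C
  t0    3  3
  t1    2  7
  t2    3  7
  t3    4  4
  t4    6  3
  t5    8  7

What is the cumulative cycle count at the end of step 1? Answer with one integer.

end_cycle[1] = 6

  0. 3=3c; end=3; A:t0 B:-
  1. max(2,3)=3c; end=6; A:t0 B:t1
  2. max(3,7)=7c; end=13; A:t2 B:t1
  3. max(4,7)=7c; end=20; A:t2 B:t3
  4. max(6,4)=6c; end=26; A:t4 B:t3
  5. max(8,3)=8c; end=34; A:t4 B:t5
  6. 7=7c; end=41; A:t4 B:t5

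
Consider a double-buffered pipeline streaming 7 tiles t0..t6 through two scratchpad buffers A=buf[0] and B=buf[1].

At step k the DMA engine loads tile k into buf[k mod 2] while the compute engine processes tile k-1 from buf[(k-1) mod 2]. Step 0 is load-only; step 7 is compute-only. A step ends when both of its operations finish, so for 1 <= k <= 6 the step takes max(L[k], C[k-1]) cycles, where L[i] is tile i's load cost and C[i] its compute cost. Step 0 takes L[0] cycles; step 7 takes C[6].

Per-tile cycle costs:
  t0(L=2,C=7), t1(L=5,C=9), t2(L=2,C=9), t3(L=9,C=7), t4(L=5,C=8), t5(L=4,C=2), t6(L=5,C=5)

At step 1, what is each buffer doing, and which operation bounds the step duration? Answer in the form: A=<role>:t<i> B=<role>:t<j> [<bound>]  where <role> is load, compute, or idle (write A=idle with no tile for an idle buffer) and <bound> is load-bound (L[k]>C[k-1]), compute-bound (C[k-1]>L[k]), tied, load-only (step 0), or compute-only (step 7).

step 0: L[0]=2 → dur=2, Σ=2 | A=load:t0 B=idle [load-only]
step 1: L[1]=5 C[0]=7 → dur=7, Σ=9 | A=compute:t0 B=load:t1 [compute-bound]
step 2: L[2]=2 C[1]=9 → dur=9, Σ=18 | A=load:t2 B=compute:t1 [compute-bound]
step 3: L[3]=9 C[2]=9 → dur=9, Σ=27 | A=compute:t2 B=load:t3 [tied]
step 4: L[4]=5 C[3]=7 → dur=7, Σ=34 | A=load:t4 B=compute:t3 [compute-bound]
step 5: L[5]=4 C[4]=8 → dur=8, Σ=42 | A=compute:t4 B=load:t5 [compute-bound]
step 6: L[6]=5 C[5]=2 → dur=5, Σ=47 | A=load:t6 B=compute:t5 [load-bound]
step 7: C[6]=5 → dur=5, Σ=52 | A=compute:t6 B=idle [compute-only]

step 1: A=compute:t0 B=load:t1 [compute-bound]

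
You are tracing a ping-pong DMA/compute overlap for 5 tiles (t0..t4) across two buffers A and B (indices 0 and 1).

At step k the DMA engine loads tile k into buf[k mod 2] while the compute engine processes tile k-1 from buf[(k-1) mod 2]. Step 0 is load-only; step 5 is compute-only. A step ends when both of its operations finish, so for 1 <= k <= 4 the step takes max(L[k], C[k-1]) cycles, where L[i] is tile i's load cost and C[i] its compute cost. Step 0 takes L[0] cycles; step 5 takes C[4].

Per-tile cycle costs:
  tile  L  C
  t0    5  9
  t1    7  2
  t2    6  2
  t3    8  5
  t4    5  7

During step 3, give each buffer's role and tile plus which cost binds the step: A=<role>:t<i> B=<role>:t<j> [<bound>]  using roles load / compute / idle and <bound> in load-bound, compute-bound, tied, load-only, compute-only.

  0. 5=5c; end=5; A:t0 B:-
  1. max(7,9)=9c; end=14; A:t0 B:t1
  2. max(6,2)=6c; end=20; A:t2 B:t1
  3. max(8,2)=8c; end=28; A:t2 B:t3
  4. max(5,5)=5c; end=33; A:t4 B:t3
  5. 7=7c; end=40; A:t4 B:t3

step 3: A=compute:t2 B=load:t3 [load-bound]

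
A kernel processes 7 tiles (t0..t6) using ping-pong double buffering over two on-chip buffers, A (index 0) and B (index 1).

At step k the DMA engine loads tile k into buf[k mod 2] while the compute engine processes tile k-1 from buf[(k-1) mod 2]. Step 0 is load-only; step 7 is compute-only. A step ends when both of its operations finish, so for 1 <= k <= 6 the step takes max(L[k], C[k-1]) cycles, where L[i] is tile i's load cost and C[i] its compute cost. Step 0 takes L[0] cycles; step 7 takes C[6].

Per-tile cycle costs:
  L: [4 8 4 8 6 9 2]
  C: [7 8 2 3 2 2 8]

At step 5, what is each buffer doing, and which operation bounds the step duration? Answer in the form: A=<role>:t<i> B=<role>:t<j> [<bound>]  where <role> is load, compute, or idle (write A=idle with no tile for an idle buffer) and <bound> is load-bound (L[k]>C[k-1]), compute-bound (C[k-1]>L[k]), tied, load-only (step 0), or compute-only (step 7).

step 5: A=compute:t4 B=load:t5 [load-bound]

  0. 4=4c; end=4; A:t0 B:-
  1. max(8,7)=8c; end=12; A:t0 B:t1
  2. max(4,8)=8c; end=20; A:t2 B:t1
  3. max(8,2)=8c; end=28; A:t2 B:t3
  4. max(6,3)=6c; end=34; A:t4 B:t3
  5. max(9,2)=9c; end=43; A:t4 B:t5
  6. max(2,2)=2c; end=45; A:t6 B:t5
  7. 8=8c; end=53; A:t6 B:t5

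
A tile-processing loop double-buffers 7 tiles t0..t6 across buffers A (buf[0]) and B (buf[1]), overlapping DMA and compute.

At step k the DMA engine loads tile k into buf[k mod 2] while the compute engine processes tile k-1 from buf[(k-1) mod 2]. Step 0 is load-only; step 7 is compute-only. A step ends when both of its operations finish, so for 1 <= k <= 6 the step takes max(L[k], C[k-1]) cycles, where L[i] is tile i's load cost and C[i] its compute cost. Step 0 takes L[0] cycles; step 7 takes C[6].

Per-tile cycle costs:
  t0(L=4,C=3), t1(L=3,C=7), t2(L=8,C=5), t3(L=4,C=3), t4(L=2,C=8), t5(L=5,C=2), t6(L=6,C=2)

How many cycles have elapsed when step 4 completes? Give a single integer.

end_cycle[4] = 23

k=0 load=t0/4c comp=- wait=4 total=4
k=1 load=t1/3c comp=t0/3c wait=3 total=7
k=2 load=t2/8c comp=t1/7c wait=8 total=15
k=3 load=t3/4c comp=t2/5c wait=5 total=20
k=4 load=t4/2c comp=t3/3c wait=3 total=23
k=5 load=t5/5c comp=t4/8c wait=8 total=31
k=6 load=t6/6c comp=t5/2c wait=6 total=37
k=7 load=- comp=t6/2c wait=2 total=39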